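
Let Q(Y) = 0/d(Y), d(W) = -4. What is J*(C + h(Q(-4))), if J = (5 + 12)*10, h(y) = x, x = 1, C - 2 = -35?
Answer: -5440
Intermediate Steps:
C = -33 (C = 2 - 35 = -33)
Q(Y) = 0 (Q(Y) = 0/(-4) = 0*(-¼) = 0)
h(y) = 1
J = 170 (J = 17*10 = 170)
J*(C + h(Q(-4))) = 170*(-33 + 1) = 170*(-32) = -5440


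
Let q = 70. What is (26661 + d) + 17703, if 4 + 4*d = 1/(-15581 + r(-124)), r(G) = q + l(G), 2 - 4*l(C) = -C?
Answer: 2757870257/62166 ≈ 44363.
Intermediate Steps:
l(C) = ½ + C/4 (l(C) = ½ - (-1)*C/4 = ½ + C/4)
r(G) = 141/2 + G/4 (r(G) = 70 + (½ + G/4) = 141/2 + G/4)
d = -62167/62166 (d = -1 + 1/(4*(-15581 + (141/2 + (¼)*(-124)))) = -1 + 1/(4*(-15581 + (141/2 - 31))) = -1 + 1/(4*(-15581 + 79/2)) = -1 + 1/(4*(-31083/2)) = -1 + (¼)*(-2/31083) = -1 - 1/62166 = -62167/62166 ≈ -1.0000)
(26661 + d) + 17703 = (26661 - 62167/62166) + 17703 = 1657345559/62166 + 17703 = 2757870257/62166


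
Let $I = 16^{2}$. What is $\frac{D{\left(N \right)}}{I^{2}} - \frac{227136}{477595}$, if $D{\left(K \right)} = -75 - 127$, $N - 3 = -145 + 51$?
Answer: $- \frac{7491029543}{15649832960} \approx -0.47867$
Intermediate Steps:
$N = -91$ ($N = 3 + \left(-145 + 51\right) = 3 - 94 = -91$)
$D{\left(K \right)} = -202$ ($D{\left(K \right)} = -75 - 127 = -202$)
$I = 256$
$\frac{D{\left(N \right)}}{I^{2}} - \frac{227136}{477595} = - \frac{202}{256^{2}} - \frac{227136}{477595} = - \frac{202}{65536} - \frac{227136}{477595} = \left(-202\right) \frac{1}{65536} - \frac{227136}{477595} = - \frac{101}{32768} - \frac{227136}{477595} = - \frac{7491029543}{15649832960}$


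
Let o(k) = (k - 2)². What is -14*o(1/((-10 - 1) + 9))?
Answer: -175/2 ≈ -87.500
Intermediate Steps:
o(k) = (-2 + k)²
-14*o(1/((-10 - 1) + 9)) = -14*(-2 + 1/((-10 - 1) + 9))² = -14*(-2 + 1/(-11 + 9))² = -14*(-2 + 1/(-2))² = -14*(-2 - ½)² = -14*(-5/2)² = -14*25/4 = -175/2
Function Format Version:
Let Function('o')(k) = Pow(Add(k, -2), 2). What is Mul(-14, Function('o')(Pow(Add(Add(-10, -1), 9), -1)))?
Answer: Rational(-175, 2) ≈ -87.500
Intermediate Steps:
Function('o')(k) = Pow(Add(-2, k), 2)
Mul(-14, Function('o')(Pow(Add(Add(-10, -1), 9), -1))) = Mul(-14, Pow(Add(-2, Pow(Add(Add(-10, -1), 9), -1)), 2)) = Mul(-14, Pow(Add(-2, Pow(Add(-11, 9), -1)), 2)) = Mul(-14, Pow(Add(-2, Pow(-2, -1)), 2)) = Mul(-14, Pow(Add(-2, Rational(-1, 2)), 2)) = Mul(-14, Pow(Rational(-5, 2), 2)) = Mul(-14, Rational(25, 4)) = Rational(-175, 2)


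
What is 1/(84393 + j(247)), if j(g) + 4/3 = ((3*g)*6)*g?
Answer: 3/3547661 ≈ 8.4563e-7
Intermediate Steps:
j(g) = -4/3 + 18*g**2 (j(g) = -4/3 + ((3*g)*6)*g = -4/3 + (18*g)*g = -4/3 + 18*g**2)
1/(84393 + j(247)) = 1/(84393 + (-4/3 + 18*247**2)) = 1/(84393 + (-4/3 + 18*61009)) = 1/(84393 + (-4/3 + 1098162)) = 1/(84393 + 3294482/3) = 1/(3547661/3) = 3/3547661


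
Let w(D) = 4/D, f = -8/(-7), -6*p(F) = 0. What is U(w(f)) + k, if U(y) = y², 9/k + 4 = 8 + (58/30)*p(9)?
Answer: 29/2 ≈ 14.500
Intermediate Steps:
p(F) = 0 (p(F) = -⅙*0 = 0)
k = 9/4 (k = 9/(-4 + (8 + (58/30)*0)) = 9/(-4 + (8 + (58*(1/30))*0)) = 9/(-4 + (8 + (29/15)*0)) = 9/(-4 + (8 + 0)) = 9/(-4 + 8) = 9/4 ≈ 2.2500)
f = 8/7 (f = -8*(-⅐) = 8/7 ≈ 1.1429)
U(w(f)) + k = (4/(8/7))² + 9/4 = (4*(7/8))² + 9/4 = (7/2)² + 9/4 = 49/4 + 9/4 = 29/2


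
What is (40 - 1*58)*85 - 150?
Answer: -1680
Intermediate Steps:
(40 - 1*58)*85 - 150 = (40 - 58)*85 - 150 = -18*85 - 150 = -1530 - 150 = -1680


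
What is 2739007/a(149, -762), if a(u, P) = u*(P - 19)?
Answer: -2739007/116369 ≈ -23.537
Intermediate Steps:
a(u, P) = u*(-19 + P)
2739007/a(149, -762) = 2739007/((149*(-19 - 762))) = 2739007/((149*(-781))) = 2739007/(-116369) = 2739007*(-1/116369) = -2739007/116369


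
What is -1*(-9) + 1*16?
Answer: 25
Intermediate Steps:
-1*(-9) + 1*16 = 9 + 16 = 25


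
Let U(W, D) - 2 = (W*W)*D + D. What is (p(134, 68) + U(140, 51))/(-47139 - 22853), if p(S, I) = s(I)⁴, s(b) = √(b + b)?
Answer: -1018149/69992 ≈ -14.547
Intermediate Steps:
s(b) = √2*√b (s(b) = √(2*b) = √2*√b)
U(W, D) = 2 + D + D*W² (U(W, D) = 2 + ((W*W)*D + D) = 2 + (W²*D + D) = 2 + (D*W² + D) = 2 + (D + D*W²) = 2 + D + D*W²)
p(S, I) = 4*I² (p(S, I) = (√2*√I)⁴ = 4*I²)
(p(134, 68) + U(140, 51))/(-47139 - 22853) = (4*68² + (2 + 51 + 51*140²))/(-47139 - 22853) = (4*4624 + (2 + 51 + 51*19600))/(-69992) = (18496 + (2 + 51 + 999600))*(-1/69992) = (18496 + 999653)*(-1/69992) = 1018149*(-1/69992) = -1018149/69992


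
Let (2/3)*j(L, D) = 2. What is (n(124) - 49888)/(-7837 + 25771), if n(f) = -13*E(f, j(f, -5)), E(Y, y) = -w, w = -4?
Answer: -24970/8967 ≈ -2.7847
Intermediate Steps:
j(L, D) = 3 (j(L, D) = (3/2)*2 = 3)
E(Y, y) = 4 (E(Y, y) = -1*(-4) = 4)
n(f) = -52 (n(f) = -13*4 = -52)
(n(124) - 49888)/(-7837 + 25771) = (-52 - 49888)/(-7837 + 25771) = -49940/17934 = -49940*1/17934 = -24970/8967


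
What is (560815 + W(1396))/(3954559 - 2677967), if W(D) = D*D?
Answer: 2509631/1276592 ≈ 1.9659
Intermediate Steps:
W(D) = D²
(560815 + W(1396))/(3954559 - 2677967) = (560815 + 1396²)/(3954559 - 2677967) = (560815 + 1948816)/1276592 = 2509631*(1/1276592) = 2509631/1276592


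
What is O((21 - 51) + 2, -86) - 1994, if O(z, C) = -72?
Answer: -2066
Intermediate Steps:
O((21 - 51) + 2, -86) - 1994 = -72 - 1994 = -2066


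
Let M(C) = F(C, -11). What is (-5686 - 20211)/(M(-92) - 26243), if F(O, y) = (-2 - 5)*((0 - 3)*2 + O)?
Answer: 25897/25557 ≈ 1.0133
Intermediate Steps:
F(O, y) = 42 - 7*O (F(O, y) = -7*(-3*2 + O) = -7*(-6 + O) = 42 - 7*O)
M(C) = 42 - 7*C
(-5686 - 20211)/(M(-92) - 26243) = (-5686 - 20211)/((42 - 7*(-92)) - 26243) = -25897/((42 + 644) - 26243) = -25897/(686 - 26243) = -25897/(-25557) = -25897*(-1/25557) = 25897/25557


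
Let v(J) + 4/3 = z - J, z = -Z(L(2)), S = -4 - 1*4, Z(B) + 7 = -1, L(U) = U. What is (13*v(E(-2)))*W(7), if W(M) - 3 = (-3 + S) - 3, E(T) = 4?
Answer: -1144/3 ≈ -381.33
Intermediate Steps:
Z(B) = -8 (Z(B) = -7 - 1 = -8)
S = -8 (S = -4 - 4 = -8)
W(M) = -11 (W(M) = 3 + ((-3 - 8) - 3) = 3 + (-11 - 3) = 3 - 14 = -11)
z = 8 (z = -1*(-8) = 8)
v(J) = 20/3 - J (v(J) = -4/3 + (8 - J) = 20/3 - J)
(13*v(E(-2)))*W(7) = (13*(20/3 - 1*4))*(-11) = (13*(20/3 - 4))*(-11) = (13*(8/3))*(-11) = (104/3)*(-11) = -1144/3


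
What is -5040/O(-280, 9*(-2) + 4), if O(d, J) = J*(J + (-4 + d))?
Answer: -180/149 ≈ -1.2081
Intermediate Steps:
O(d, J) = J*(-4 + J + d)
-5040/O(-280, 9*(-2) + 4) = -5040*1/((9*(-2) + 4)*(-4 + (9*(-2) + 4) - 280)) = -5040*1/((-18 + 4)*(-4 + (-18 + 4) - 280)) = -5040*(-1/(14*(-4 - 14 - 280))) = -5040/((-14*(-298))) = -5040/4172 = -5040*1/4172 = -180/149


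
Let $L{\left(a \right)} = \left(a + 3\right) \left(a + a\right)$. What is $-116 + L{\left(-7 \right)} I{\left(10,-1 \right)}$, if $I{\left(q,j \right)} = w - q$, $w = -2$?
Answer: $-788$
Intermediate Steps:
$I{\left(q,j \right)} = -2 - q$
$L{\left(a \right)} = 2 a \left(3 + a\right)$ ($L{\left(a \right)} = \left(3 + a\right) 2 a = 2 a \left(3 + a\right)$)
$-116 + L{\left(-7 \right)} I{\left(10,-1 \right)} = -116 + 2 \left(-7\right) \left(3 - 7\right) \left(-2 - 10\right) = -116 + 2 \left(-7\right) \left(-4\right) \left(-2 - 10\right) = -116 + 56 \left(-12\right) = -116 - 672 = -788$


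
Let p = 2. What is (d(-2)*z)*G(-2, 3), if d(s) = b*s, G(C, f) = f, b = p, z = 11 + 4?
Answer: -180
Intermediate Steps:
z = 15
b = 2
d(s) = 2*s
(d(-2)*z)*G(-2, 3) = ((2*(-2))*15)*3 = -4*15*3 = -60*3 = -180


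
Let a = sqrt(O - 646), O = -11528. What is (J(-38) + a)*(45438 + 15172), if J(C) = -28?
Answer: -1697080 + 60610*I*sqrt(12174) ≈ -1.6971e+6 + 6.6875e+6*I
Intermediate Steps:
a = I*sqrt(12174) (a = sqrt(-11528 - 646) = sqrt(-12174) = I*sqrt(12174) ≈ 110.34*I)
(J(-38) + a)*(45438 + 15172) = (-28 + I*sqrt(12174))*(45438 + 15172) = (-28 + I*sqrt(12174))*60610 = -1697080 + 60610*I*sqrt(12174)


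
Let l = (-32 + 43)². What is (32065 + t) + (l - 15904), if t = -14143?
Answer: 2139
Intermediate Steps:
l = 121 (l = 11² = 121)
(32065 + t) + (l - 15904) = (32065 - 14143) + (121 - 15904) = 17922 - 15783 = 2139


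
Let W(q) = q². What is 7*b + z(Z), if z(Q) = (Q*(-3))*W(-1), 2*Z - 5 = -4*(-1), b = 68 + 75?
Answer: 1975/2 ≈ 987.50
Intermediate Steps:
b = 143
Z = 9/2 (Z = 5/2 + (-4*(-1))/2 = 5/2 + (½)*4 = 5/2 + 2 = 9/2 ≈ 4.5000)
z(Q) = -3*Q (z(Q) = (Q*(-3))*(-1)² = -3*Q*1 = -3*Q)
7*b + z(Z) = 7*143 - 3*9/2 = 1001 - 27/2 = 1975/2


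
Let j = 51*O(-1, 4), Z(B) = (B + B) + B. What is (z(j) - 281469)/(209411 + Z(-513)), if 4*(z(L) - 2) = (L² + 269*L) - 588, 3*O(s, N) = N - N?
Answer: -140807/103936 ≈ -1.3547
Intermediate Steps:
O(s, N) = 0 (O(s, N) = (N - N)/3 = (⅓)*0 = 0)
Z(B) = 3*B (Z(B) = 2*B + B = 3*B)
j = 0 (j = 51*0 = 0)
z(L) = -145 + L²/4 + 269*L/4 (z(L) = 2 + ((L² + 269*L) - 588)/4 = 2 + (-588 + L² + 269*L)/4 = 2 + (-147 + L²/4 + 269*L/4) = -145 + L²/4 + 269*L/4)
(z(j) - 281469)/(209411 + Z(-513)) = ((-145 + (¼)*0² + (269/4)*0) - 281469)/(209411 + 3*(-513)) = ((-145 + (¼)*0 + 0) - 281469)/(209411 - 1539) = ((-145 + 0 + 0) - 281469)/207872 = (-145 - 281469)*(1/207872) = -281614*1/207872 = -140807/103936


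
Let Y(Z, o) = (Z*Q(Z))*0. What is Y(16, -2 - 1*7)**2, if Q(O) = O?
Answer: 0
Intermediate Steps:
Y(Z, o) = 0 (Y(Z, o) = (Z*Z)*0 = Z**2*0 = 0)
Y(16, -2 - 1*7)**2 = 0**2 = 0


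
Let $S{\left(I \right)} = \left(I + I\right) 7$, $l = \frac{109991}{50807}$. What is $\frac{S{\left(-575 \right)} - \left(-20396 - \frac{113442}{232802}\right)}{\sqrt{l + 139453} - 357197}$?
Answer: $- \frac{26081434820430423193}{754562805794081912701} - \frac{67545742949 \sqrt{162961866926}}{754562805794081912701} \approx -0.034601$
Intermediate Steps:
$l = \frac{109991}{50807}$ ($l = 109991 \cdot \frac{1}{50807} = \frac{109991}{50807} \approx 2.1649$)
$S{\left(I \right)} = 14 I$ ($S{\left(I \right)} = 2 I 7 = 14 I$)
$\frac{S{\left(-575 \right)} - \left(-20396 - \frac{113442}{232802}\right)}{\sqrt{l + 139453} - 357197} = \frac{14 \left(-575\right) - \left(-20396 - \frac{113442}{232802}\right)}{\sqrt{\frac{109991}{50807} + 139453} - 357197} = \frac{-8050 + \left(\left(20500 - 104\right) - \left(-113442\right) \frac{1}{232802}\right)}{\sqrt{\frac{7085298562}{50807}} - 357197} = \frac{-8050 + \left(20396 - - \frac{56721}{116401}\right)}{\frac{\sqrt{162961866926}}{1081} - 357197} = \frac{-8050 + \left(20396 + \frac{56721}{116401}\right)}{-357197 + \frac{\sqrt{162961866926}}{1081}} = \frac{-8050 + \frac{2374171517}{116401}}{-357197 + \frac{\sqrt{162961866926}}{1081}} = \frac{1437143467}{116401 \left(-357197 + \frac{\sqrt{162961866926}}{1081}\right)}$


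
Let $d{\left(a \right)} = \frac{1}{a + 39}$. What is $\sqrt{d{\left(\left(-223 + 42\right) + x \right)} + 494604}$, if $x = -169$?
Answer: $\frac{\sqrt{47838593173}}{311} \approx 703.28$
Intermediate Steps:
$d{\left(a \right)} = \frac{1}{39 + a}$
$\sqrt{d{\left(\left(-223 + 42\right) + x \right)} + 494604} = \sqrt{\frac{1}{39 + \left(\left(-223 + 42\right) - 169\right)} + 494604} = \sqrt{\frac{1}{39 - 350} + 494604} = \sqrt{\frac{1}{-311} + 494604} = \sqrt{- \frac{1}{311} + 494604} = \sqrt{\frac{153821843}{311}} = \frac{\sqrt{47838593173}}{311}$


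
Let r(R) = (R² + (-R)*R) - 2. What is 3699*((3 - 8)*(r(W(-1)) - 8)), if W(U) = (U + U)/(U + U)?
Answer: 184950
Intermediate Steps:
W(U) = 1 (W(U) = (2*U)/((2*U)) = (2*U)*(1/(2*U)) = 1)
r(R) = -2 (r(R) = (R² - R²) - 2 = 0 - 2 = -2)
3699*((3 - 8)*(r(W(-1)) - 8)) = 3699*((3 - 8)*(-2 - 8)) = 3699*(-5*(-10)) = 3699*50 = 184950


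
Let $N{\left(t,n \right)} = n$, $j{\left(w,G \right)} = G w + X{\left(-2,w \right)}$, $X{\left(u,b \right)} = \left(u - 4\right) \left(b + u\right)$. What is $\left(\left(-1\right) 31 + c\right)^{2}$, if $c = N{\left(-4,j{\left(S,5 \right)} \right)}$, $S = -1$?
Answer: $324$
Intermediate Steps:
$X{\left(u,b \right)} = \left(-4 + u\right) \left(b + u\right)$
$j{\left(w,G \right)} = 12 - 6 w + G w$ ($j{\left(w,G \right)} = G w - \left(-8 - 4 + 4 w - w \left(-2\right)\right) = G w + \left(4 - 4 w + 8 - 2 w\right) = G w - \left(-12 + 6 w\right) = 12 - 6 w + G w$)
$c = 13$ ($c = 12 - -6 + 5 \left(-1\right) = 12 + 6 - 5 = 13$)
$\left(\left(-1\right) 31 + c\right)^{2} = \left(\left(-1\right) 31 + 13\right)^{2} = \left(-31 + 13\right)^{2} = \left(-18\right)^{2} = 324$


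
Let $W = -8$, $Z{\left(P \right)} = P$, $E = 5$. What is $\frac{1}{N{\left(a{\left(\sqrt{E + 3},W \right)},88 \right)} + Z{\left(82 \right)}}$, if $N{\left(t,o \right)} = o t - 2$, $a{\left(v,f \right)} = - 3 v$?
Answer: $- \frac{5}{34448} - \frac{33 \sqrt{2}}{34448} \approx -0.0014999$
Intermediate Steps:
$N{\left(t,o \right)} = -2 + o t$
$\frac{1}{N{\left(a{\left(\sqrt{E + 3},W \right)},88 \right)} + Z{\left(82 \right)}} = \frac{1}{\left(-2 + 88 \left(- 3 \sqrt{5 + 3}\right)\right) + 82} = \frac{1}{\left(-2 + 88 \left(- 3 \sqrt{8}\right)\right) + 82} = \frac{1}{\left(-2 + 88 \left(- 3 \cdot 2 \sqrt{2}\right)\right) + 82} = \frac{1}{\left(-2 + 88 \left(- 6 \sqrt{2}\right)\right) + 82} = \frac{1}{\left(-2 - 528 \sqrt{2}\right) + 82} = \frac{1}{80 - 528 \sqrt{2}}$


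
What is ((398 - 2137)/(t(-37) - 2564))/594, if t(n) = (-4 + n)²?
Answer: 1739/524502 ≈ 0.0033155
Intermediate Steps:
((398 - 2137)/(t(-37) - 2564))/594 = ((398 - 2137)/((-4 - 37)² - 2564))/594 = -1739/((-41)² - 2564)*(1/594) = -1739/(1681 - 2564)*(1/594) = -1739/(-883)*(1/594) = -1739*(-1/883)*(1/594) = (1739/883)*(1/594) = 1739/524502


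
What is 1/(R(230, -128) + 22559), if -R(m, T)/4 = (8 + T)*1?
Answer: 1/23039 ≈ 4.3405e-5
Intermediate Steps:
R(m, T) = -32 - 4*T (R(m, T) = -4*(8 + T) = -32 - 4*T)
1/(R(230, -128) + 22559) = 1/((-32 - 4*(-128)) + 22559) = 1/((-32 + 512) + 22559) = 1/(480 + 22559) = 1/23039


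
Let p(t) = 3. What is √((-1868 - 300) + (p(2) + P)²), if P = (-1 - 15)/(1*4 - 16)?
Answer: 29*I*√23/3 ≈ 46.36*I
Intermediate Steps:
P = 4/3 (P = -16/(4 - 16) = -16/(-12) = -16*(-1/12) = 4/3 ≈ 1.3333)
√((-1868 - 300) + (p(2) + P)²) = √((-1868 - 300) + (3 + 4/3)²) = √(-2168 + (13/3)²) = √(-2168 + 169/9) = √(-19343/9) = 29*I*√23/3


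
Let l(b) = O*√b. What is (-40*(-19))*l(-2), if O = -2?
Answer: -1520*I*√2 ≈ -2149.6*I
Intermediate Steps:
l(b) = -2*√b
(-40*(-19))*l(-2) = (-40*(-19))*(-2*I*√2) = 760*(-2*I*√2) = -1520*I*√2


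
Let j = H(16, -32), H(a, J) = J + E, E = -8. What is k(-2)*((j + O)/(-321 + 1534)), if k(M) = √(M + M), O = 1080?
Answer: 2080*I/1213 ≈ 1.7148*I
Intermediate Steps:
H(a, J) = -8 + J (H(a, J) = J - 8 = -8 + J)
j = -40 (j = -8 - 32 = -40)
k(M) = √2*√M (k(M) = √(2*M) = √2*√M)
k(-2)*((j + O)/(-321 + 1534)) = (√2*√(-2))*((-40 + 1080)/(-321 + 1534)) = (√2*(I*√2))*(1040/1213) = (2*I)*(1040*(1/1213)) = (2*I)*(1040/1213) = 2080*I/1213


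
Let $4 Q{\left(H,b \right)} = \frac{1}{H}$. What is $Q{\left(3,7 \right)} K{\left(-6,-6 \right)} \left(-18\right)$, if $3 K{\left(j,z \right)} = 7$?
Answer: $- \frac{7}{2} \approx -3.5$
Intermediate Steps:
$K{\left(j,z \right)} = \frac{7}{3}$ ($K{\left(j,z \right)} = \frac{1}{3} \cdot 7 = \frac{7}{3}$)
$Q{\left(H,b \right)} = \frac{1}{4 H}$
$Q{\left(3,7 \right)} K{\left(-6,-6 \right)} \left(-18\right) = \frac{1}{4 \cdot 3} \cdot \frac{7}{3} \left(-18\right) = \frac{1}{4} \cdot \frac{1}{3} \cdot \frac{7}{3} \left(-18\right) = \frac{1}{12} \cdot \frac{7}{3} \left(-18\right) = \frac{7}{36} \left(-18\right) = - \frac{7}{2}$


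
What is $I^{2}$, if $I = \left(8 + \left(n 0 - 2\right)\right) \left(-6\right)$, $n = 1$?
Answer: $1296$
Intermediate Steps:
$I = -36$ ($I = \left(8 + \left(1 \cdot 0 - 2\right)\right) \left(-6\right) = \left(8 + \left(0 - 2\right)\right) \left(-6\right) = \left(8 - 2\right) \left(-6\right) = 6 \left(-6\right) = -36$)
$I^{2} = \left(-36\right)^{2} = 1296$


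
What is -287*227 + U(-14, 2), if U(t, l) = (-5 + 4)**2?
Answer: -65148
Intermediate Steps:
U(t, l) = 1 (U(t, l) = (-1)**2 = 1)
-287*227 + U(-14, 2) = -287*227 + 1 = -65149 + 1 = -65148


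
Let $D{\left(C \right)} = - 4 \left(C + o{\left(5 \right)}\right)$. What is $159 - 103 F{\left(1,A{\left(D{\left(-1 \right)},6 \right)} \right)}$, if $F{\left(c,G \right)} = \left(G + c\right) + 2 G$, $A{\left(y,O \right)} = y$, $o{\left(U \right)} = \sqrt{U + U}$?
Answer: $-1180 + 1236 \sqrt{10} \approx 2728.6$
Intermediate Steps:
$o{\left(U \right)} = \sqrt{2} \sqrt{U}$ ($o{\left(U \right)} = \sqrt{2 U} = \sqrt{2} \sqrt{U}$)
$D{\left(C \right)} = - 4 C - 4 \sqrt{10}$ ($D{\left(C \right)} = - 4 \left(C + \sqrt{2} \sqrt{5}\right) = - 4 \left(C + \sqrt{10}\right) = - 4 C - 4 \sqrt{10}$)
$F{\left(c,G \right)} = c + 3 G$
$159 - 103 F{\left(1,A{\left(D{\left(-1 \right)},6 \right)} \right)} = 159 - 103 \left(1 + 3 \left(\left(-4\right) \left(-1\right) - 4 \sqrt{10}\right)\right) = 159 - 103 \left(1 + 3 \left(4 - 4 \sqrt{10}\right)\right) = 159 - 103 \left(1 + \left(12 - 12 \sqrt{10}\right)\right) = 159 - 103 \left(13 - 12 \sqrt{10}\right) = 159 - \left(1339 - 1236 \sqrt{10}\right) = -1180 + 1236 \sqrt{10}$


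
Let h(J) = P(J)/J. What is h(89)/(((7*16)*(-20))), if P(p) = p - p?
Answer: 0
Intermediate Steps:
P(p) = 0
h(J) = 0 (h(J) = 0/J = 0)
h(89)/(((7*16)*(-20))) = 0/(((7*16)*(-20))) = 0/((112*(-20))) = 0/(-2240) = 0*(-1/2240) = 0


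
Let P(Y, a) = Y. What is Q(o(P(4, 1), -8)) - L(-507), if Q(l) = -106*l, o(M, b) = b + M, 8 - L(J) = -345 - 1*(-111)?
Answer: 182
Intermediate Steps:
L(J) = 242 (L(J) = 8 - (-345 - 1*(-111)) = 8 - (-345 + 111) = 8 - 1*(-234) = 8 + 234 = 242)
o(M, b) = M + b
Q(o(P(4, 1), -8)) - L(-507) = -106*(4 - 8) - 1*242 = -106*(-4) - 242 = 424 - 242 = 182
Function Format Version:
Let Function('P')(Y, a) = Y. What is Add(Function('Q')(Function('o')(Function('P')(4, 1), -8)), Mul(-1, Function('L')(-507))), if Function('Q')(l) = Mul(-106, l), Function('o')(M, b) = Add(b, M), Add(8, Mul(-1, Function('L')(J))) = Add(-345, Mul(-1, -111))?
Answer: 182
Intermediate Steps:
Function('L')(J) = 242 (Function('L')(J) = Add(8, Mul(-1, Add(-345, Mul(-1, -111)))) = Add(8, Mul(-1, Add(-345, 111))) = Add(8, Mul(-1, -234)) = Add(8, 234) = 242)
Function('o')(M, b) = Add(M, b)
Add(Function('Q')(Function('o')(Function('P')(4, 1), -8)), Mul(-1, Function('L')(-507))) = Add(Mul(-106, Add(4, -8)), Mul(-1, 242)) = Add(Mul(-106, -4), -242) = Add(424, -242) = 182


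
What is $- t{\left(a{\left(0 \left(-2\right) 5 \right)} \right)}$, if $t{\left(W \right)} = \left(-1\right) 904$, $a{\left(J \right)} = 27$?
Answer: $904$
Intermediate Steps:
$t{\left(W \right)} = -904$
$- t{\left(a{\left(0 \left(-2\right) 5 \right)} \right)} = \left(-1\right) \left(-904\right) = 904$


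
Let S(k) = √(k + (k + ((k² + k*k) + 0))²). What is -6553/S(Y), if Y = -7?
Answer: -6553*√8274/8274 ≈ -72.042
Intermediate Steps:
S(k) = √(k + (k + 2*k²)²) (S(k) = √(k + (k + ((k² + k²) + 0))²) = √(k + (k + (2*k² + 0))²) = √(k + (k + 2*k²)²))
-6553/S(Y) = -6553*√7/(7*√(-1 + 7*(1 + 2*(-7))²)) = -6553*√7/(7*√(-1 + 7*(1 - 14)²)) = -6553*√7/(7*√(-1 + 7*(-13)²)) = -6553*√8274/8274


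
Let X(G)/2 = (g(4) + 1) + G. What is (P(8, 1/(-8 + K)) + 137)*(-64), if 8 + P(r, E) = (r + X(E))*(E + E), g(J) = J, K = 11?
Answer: -81472/9 ≈ -9052.4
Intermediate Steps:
X(G) = 10 + 2*G (X(G) = 2*((4 + 1) + G) = 2*(5 + G) = 10 + 2*G)
P(r, E) = -8 + 2*E*(10 + r + 2*E) (P(r, E) = -8 + (r + (10 + 2*E))*(E + E) = -8 + (10 + r + 2*E)*(2*E) = -8 + 2*E*(10 + r + 2*E))
(P(8, 1/(-8 + K)) + 137)*(-64) = ((-8 + 2*8/(-8 + 11) + 4*(5 + 1/(-8 + 11))/(-8 + 11)) + 137)*(-64) = ((-8 + 2*8/3 + 4*(5 + 1/3)/3) + 137)*(-64) = ((-8 + 2*(⅓)*8 + 4*(⅓)*(5 + ⅓)) + 137)*(-64) = ((-8 + 16/3 + 4*(⅓)*(16/3)) + 137)*(-64) = ((-8 + 16/3 + 64/9) + 137)*(-64) = (40/9 + 137)*(-64) = (1273/9)*(-64) = -81472/9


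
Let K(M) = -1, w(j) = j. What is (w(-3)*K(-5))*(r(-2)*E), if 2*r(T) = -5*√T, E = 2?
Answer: -15*I*√2 ≈ -21.213*I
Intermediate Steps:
r(T) = -5*√T/2 (r(T) = (-5*√T)/2 = -5*√T/2)
(w(-3)*K(-5))*(r(-2)*E) = (-3*(-1))*(-5*I*√2/2*2) = 3*(-5*I*√2/2*2) = 3*(-5*I*√2) = -15*I*√2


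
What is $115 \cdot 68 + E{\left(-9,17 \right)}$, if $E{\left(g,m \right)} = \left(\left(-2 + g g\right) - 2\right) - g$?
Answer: $7906$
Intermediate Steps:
$E{\left(g,m \right)} = -4 + g^{2} - g$ ($E{\left(g,m \right)} = \left(\left(-2 + g^{2}\right) - 2\right) - g = \left(-4 + g^{2}\right) - g = -4 + g^{2} - g$)
$115 \cdot 68 + E{\left(-9,17 \right)} = 115 \cdot 68 - \left(-5 - 81\right) = 7820 + \left(-4 + 81 + 9\right) = 7820 + 86 = 7906$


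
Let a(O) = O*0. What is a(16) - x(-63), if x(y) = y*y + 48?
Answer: -4017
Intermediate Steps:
a(O) = 0
x(y) = 48 + y**2 (x(y) = y**2 + 48 = 48 + y**2)
a(16) - x(-63) = 0 - (48 + (-63)**2) = 0 - (48 + 3969) = 0 - 1*4017 = 0 - 4017 = -4017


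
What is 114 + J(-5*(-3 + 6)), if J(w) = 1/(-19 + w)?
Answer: 3875/34 ≈ 113.97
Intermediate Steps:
114 + J(-5*(-3 + 6)) = 114 + 1/(-19 - 5*(-3 + 6)) = 114 + 1/(-19 - 5*3) = 114 + 1/(-19 - 15) = 114 + 1/(-34) = 114 - 1/34 = 3875/34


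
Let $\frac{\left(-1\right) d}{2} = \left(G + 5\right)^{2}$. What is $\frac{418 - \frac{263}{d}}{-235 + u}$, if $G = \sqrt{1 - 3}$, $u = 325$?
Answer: $\frac{- 19491 i + 8360 \sqrt{2}}{180 \left(- 23 i + 10 \sqrt{2}\right)} \approx 4.6905 - 0.028345 i$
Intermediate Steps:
$G = i \sqrt{2}$ ($G = \sqrt{-2} = i \sqrt{2} \approx 1.4142 i$)
$d = - 2 \left(5 + i \sqrt{2}\right)^{2}$ ($d = - 2 \left(i \sqrt{2} + 5\right)^{2} = - 2 \left(5 + i \sqrt{2}\right)^{2} \approx -46.0 - 28.284 i$)
$\frac{418 - \frac{263}{d}}{-235 + u} = \frac{418 - \frac{263}{-46 - 20 i \sqrt{2}}}{-235 + 325} = \frac{418 - \frac{263}{-46 - 20 i \sqrt{2}}}{90} = \left(418 - \frac{263}{-46 - 20 i \sqrt{2}}\right) \frac{1}{90} = \frac{209}{45} - \frac{263}{90 \left(-46 - 20 i \sqrt{2}\right)}$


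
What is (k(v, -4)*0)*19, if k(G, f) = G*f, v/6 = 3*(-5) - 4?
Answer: 0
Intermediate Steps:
v = -114 (v = 6*(3*(-5) - 4) = 6*(-15 - 4) = 6*(-19) = -114)
(k(v, -4)*0)*19 = (-114*(-4)*0)*19 = (456*0)*19 = 0*19 = 0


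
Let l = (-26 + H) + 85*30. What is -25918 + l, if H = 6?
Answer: -23388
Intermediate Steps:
l = 2530 (l = (-26 + 6) + 85*30 = -20 + 2550 = 2530)
-25918 + l = -25918 + 2530 = -23388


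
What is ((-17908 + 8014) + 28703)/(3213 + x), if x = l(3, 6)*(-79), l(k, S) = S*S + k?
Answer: 18809/132 ≈ 142.49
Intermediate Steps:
l(k, S) = k + S**2 (l(k, S) = S**2 + k = k + S**2)
x = -3081 (x = (3 + 6**2)*(-79) = (3 + 36)*(-79) = 39*(-79) = -3081)
((-17908 + 8014) + 28703)/(3213 + x) = ((-17908 + 8014) + 28703)/(3213 - 3081) = (-9894 + 28703)/132 = 18809*(1/132) = 18809/132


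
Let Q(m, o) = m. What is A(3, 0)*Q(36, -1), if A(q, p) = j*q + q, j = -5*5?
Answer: -2592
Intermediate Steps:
j = -25
A(q, p) = -24*q (A(q, p) = -25*q + q = -24*q)
A(3, 0)*Q(36, -1) = -24*3*36 = -72*36 = -2592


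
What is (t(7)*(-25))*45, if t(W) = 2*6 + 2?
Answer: -15750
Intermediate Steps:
t(W) = 14 (t(W) = 12 + 2 = 14)
(t(7)*(-25))*45 = (14*(-25))*45 = -350*45 = -15750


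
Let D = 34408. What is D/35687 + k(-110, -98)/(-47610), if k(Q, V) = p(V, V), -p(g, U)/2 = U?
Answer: 815585114/849529035 ≈ 0.96004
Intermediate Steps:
p(g, U) = -2*U
k(Q, V) = -2*V
D/35687 + k(-110, -98)/(-47610) = 34408/35687 - 2*(-98)/(-47610) = 34408*(1/35687) + 196*(-1/47610) = 34408/35687 - 98/23805 = 815585114/849529035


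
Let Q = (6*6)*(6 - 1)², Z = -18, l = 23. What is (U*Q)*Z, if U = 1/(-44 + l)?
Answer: 5400/7 ≈ 771.43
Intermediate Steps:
U = -1/21 (U = 1/(-44 + 23) = 1/(-21) = -1/21 ≈ -0.047619)
Q = 900 (Q = 36*5² = 36*25 = 900)
(U*Q)*Z = -1/21*900*(-18) = -300/7*(-18) = 5400/7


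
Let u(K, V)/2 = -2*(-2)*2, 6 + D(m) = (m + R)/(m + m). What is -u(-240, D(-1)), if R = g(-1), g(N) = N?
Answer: -16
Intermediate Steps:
R = -1
D(m) = -6 + (-1 + m)/(2*m) (D(m) = -6 + (m - 1)/(m + m) = -6 + (-1 + m)/((2*m)) = -6 + (-1 + m)*(1/(2*m)) = -6 + (-1 + m)/(2*m))
u(K, V) = 16 (u(K, V) = 2*(-2*(-2)*2) = 2*(4*2) = 2*8 = 16)
-u(-240, D(-1)) = -1*16 = -16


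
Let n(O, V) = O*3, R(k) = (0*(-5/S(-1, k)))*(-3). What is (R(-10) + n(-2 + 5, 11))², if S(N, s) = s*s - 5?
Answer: 81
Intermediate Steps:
S(N, s) = -5 + s² (S(N, s) = s² - 5 = -5 + s²)
R(k) = 0 (R(k) = (0*(-5/(-5 + k²)))*(-3) = 0*(-3) = 0)
n(O, V) = 3*O
(R(-10) + n(-2 + 5, 11))² = (0 + 3*(-2 + 5))² = (0 + 3*3)² = (0 + 9)² = 9² = 81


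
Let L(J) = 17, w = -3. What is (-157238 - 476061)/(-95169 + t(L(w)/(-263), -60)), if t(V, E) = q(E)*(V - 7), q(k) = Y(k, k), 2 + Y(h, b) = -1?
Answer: 166557637/25023873 ≈ 6.6560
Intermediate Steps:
Y(h, b) = -3 (Y(h, b) = -2 - 1 = -3)
q(k) = -3
t(V, E) = 21 - 3*V (t(V, E) = -3*(V - 7) = -3*(-7 + V) = 21 - 3*V)
(-157238 - 476061)/(-95169 + t(L(w)/(-263), -60)) = (-157238 - 476061)/(-95169 + (21 - 51/(-263))) = -633299/(-95169 + (21 - 51*(-1)/263)) = -633299/(-95169 + (21 - 3*(-17/263))) = -633299/(-95169 + (21 + 51/263)) = -633299/(-95169 + 5574/263) = -633299/(-25023873/263) = -633299*(-263/25023873) = 166557637/25023873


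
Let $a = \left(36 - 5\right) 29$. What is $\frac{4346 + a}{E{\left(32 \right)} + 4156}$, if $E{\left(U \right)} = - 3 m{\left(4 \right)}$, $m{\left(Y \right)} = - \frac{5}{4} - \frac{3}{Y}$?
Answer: $\frac{5245}{4162} \approx 1.2602$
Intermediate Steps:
$m{\left(Y \right)} = - \frac{5}{4} - \frac{3}{Y}$ ($m{\left(Y \right)} = \left(-5\right) \frac{1}{4} - \frac{3}{Y} = - \frac{5}{4} - \frac{3}{Y}$)
$a = 899$ ($a = 31 \cdot 29 = 899$)
$E{\left(U \right)} = 6$ ($E{\left(U \right)} = - 3 \left(- \frac{5}{4} - \frac{3}{4}\right) = \left(-3\right) \left(-2\right) = 6$)
$\frac{4346 + a}{E{\left(32 \right)} + 4156} = \frac{4346 + 899}{6 + 4156} = \frac{5245}{4162}$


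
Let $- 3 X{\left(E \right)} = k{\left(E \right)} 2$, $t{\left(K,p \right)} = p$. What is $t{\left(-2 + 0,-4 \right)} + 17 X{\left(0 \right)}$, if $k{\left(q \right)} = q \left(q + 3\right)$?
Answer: $-4$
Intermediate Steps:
$k{\left(q \right)} = q \left(3 + q\right)$
$X{\left(E \right)} = - \frac{2 E \left(3 + E\right)}{3}$ ($X{\left(E \right)} = - \frac{E \left(3 + E\right) 2}{3} = - \frac{2 E \left(3 + E\right)}{3}$)
$t{\left(-2 + 0,-4 \right)} + 17 X{\left(0 \right)} = -4 + 17 \left(\left(- \frac{2}{3}\right) 0 \left(3 + 0\right)\right) = -4 + 17 \left(\left(- \frac{2}{3}\right) 0 \cdot 3\right) = -4 + 17 \cdot 0 = -4 + 0 = -4$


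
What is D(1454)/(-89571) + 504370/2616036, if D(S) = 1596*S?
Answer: -1004259059959/39053493426 ≈ -25.715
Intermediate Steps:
D(1454)/(-89571) + 504370/2616036 = (1596*1454)/(-89571) + 504370/2616036 = 2320584*(-1/89571) + 504370*(1/2616036) = -773528/29857 + 252185/1308018 = -1004259059959/39053493426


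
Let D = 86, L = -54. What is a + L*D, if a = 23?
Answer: -4621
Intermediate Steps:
a + L*D = 23 - 54*86 = 23 - 4644 = -4621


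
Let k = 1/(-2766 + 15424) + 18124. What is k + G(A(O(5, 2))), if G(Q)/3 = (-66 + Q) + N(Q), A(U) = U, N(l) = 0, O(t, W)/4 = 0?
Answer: 226907309/12658 ≈ 17926.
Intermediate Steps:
O(t, W) = 0 (O(t, W) = 4*0 = 0)
k = 229413593/12658 (k = 1/12658 + 18124 = 229413593/12658 ≈ 18124.)
G(Q) = -198 + 3*Q (G(Q) = 3*((-66 + Q) + 0) = 3*(-66 + Q) = -198 + 3*Q)
k + G(A(O(5, 2))) = 229413593/12658 + (-198 + 3*0) = 229413593/12658 + (-198 + 0) = 229413593/12658 - 198 = 226907309/12658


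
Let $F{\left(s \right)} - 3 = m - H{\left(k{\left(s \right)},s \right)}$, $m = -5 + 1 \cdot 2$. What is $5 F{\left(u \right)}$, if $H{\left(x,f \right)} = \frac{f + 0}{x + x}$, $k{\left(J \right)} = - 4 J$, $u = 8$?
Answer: $\frac{5}{8} \approx 0.625$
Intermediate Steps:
$H{\left(x,f \right)} = \frac{f}{2 x}$
$m = -3$ ($m = -5 + 2 = -3$)
$F{\left(s \right)} = \frac{1}{8}$ ($F{\left(s \right)} = 3 - \left(3 + \frac{s}{2 \left(- 4 s\right)}\right) = 3 - \left(3 + \frac{s \left(- \frac{1}{4 s}\right)}{2}\right) = 3 - \frac{23}{8} = \frac{1}{8}$)
$5 F{\left(u \right)} = 5 \cdot \frac{1}{8} = \frac{5}{8}$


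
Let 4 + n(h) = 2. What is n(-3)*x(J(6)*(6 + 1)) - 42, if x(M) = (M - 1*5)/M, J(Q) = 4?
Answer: -611/14 ≈ -43.643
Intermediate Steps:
n(h) = -2 (n(h) = -4 + 2 = -2)
x(M) = (-5 + M)/M (x(M) = (M - 5)/M = (-5 + M)/M)
n(-3)*x(J(6)*(6 + 1)) - 42 = -2*(-5 + 4*(6 + 1))/(4*(6 + 1)) - 42 = -2*(-5 + 4*7)/(4*7) - 42 = -2*(-5 + 28)/28 - 42 = -23/14 - 42 = -611/14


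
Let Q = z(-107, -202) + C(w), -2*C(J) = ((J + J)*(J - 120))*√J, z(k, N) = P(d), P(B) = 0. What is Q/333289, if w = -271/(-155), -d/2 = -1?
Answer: 4967159*√42005/1241126574875 ≈ 0.00082024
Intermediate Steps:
d = 2 (d = -2*(-1) = 2)
z(k, N) = 0
w = 271/155 (w = -271*(-1/155) = 271/155 ≈ 1.7484)
C(J) = -J^(3/2)*(-120 + J) (C(J) = -(J + J)*(J - 120)*√J/2 = -(2*J)*(-120 + J)*√J/2 = -2*J*(-120 + J)*√J/2 = -J^(3/2)*(-120 + J))
Q = 4967159*√42005/3723875 (Q = 0 + (271/155)^(3/2)*(120 - 1*271/155) = 0 + (271*√42005/24025)*(120 - 271/155) = 0 + (271*√42005/24025)*(18329/155) = 0 + 4967159*√42005/3723875 = 4967159*√42005/3723875 ≈ 273.38)
Q/333289 = (4967159*√42005/3723875)/333289 = (4967159*√42005/3723875)*(1/333289) = 4967159*√42005/1241126574875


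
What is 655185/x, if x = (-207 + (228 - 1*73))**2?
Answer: 655185/2704 ≈ 242.30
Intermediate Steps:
x = 2704 (x = (-207 + (228 - 73))**2 = (-207 + 155)**2 = (-52)**2 = 2704)
655185/x = 655185/2704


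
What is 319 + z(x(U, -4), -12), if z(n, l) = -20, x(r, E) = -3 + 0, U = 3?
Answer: 299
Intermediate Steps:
x(r, E) = -3
319 + z(x(U, -4), -12) = 319 - 20 = 299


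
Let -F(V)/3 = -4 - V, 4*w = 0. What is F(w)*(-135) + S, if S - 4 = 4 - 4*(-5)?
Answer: -1592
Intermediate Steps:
w = 0 (w = (¼)*0 = 0)
F(V) = 12 + 3*V (F(V) = -3*(-4 - V) = 12 + 3*V)
S = 28 (S = 4 + (4 - 4*(-5)) = 4 + (4 + 20) = 4 + 24 = 28)
F(w)*(-135) + S = (12 + 3*0)*(-135) + 28 = (12 + 0)*(-135) + 28 = 12*(-135) + 28 = -1620 + 28 = -1592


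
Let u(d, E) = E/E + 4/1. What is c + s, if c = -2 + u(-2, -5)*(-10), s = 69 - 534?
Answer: -517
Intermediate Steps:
u(d, E) = 5 (u(d, E) = 1 + 4*1 = 1 + 4 = 5)
s = -465
c = -52 (c = -2 + 5*(-10) = -2 - 50 = -52)
c + s = -52 - 465 = -517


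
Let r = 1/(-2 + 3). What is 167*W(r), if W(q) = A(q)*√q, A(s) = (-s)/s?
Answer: -167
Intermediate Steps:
A(s) = -1
r = 1 (r = 1/1 = 1)
W(q) = -√q
167*W(r) = 167*(-√1) = 167*(-1*1) = 167*(-1) = -167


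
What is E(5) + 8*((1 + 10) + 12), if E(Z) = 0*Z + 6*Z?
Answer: 214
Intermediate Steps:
E(Z) = 6*Z (E(Z) = 0 + 6*Z = 6*Z)
E(5) + 8*((1 + 10) + 12) = 6*5 + 8*((1 + 10) + 12) = 30 + 8*(11 + 12) = 30 + 8*23 = 30 + 184 = 214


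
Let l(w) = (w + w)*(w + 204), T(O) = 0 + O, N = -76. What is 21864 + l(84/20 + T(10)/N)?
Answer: 425204209/18050 ≈ 23557.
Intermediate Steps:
T(O) = O
l(w) = 2*w*(204 + w) (l(w) = (2*w)*(204 + w) = 2*w*(204 + w))
21864 + l(84/20 + T(10)/N) = 21864 + 2*(84/20 + 10/(-76))*(204 + (84/20 + 10/(-76))) = 21864 + 2*(84*(1/20) + 10*(-1/76))*(204 + (84*(1/20) + 10*(-1/76))) = 21864 + 2*(21/5 - 5/38)*(204 + (21/5 - 5/38)) = 21864 + 2*(773/190)*(204 + 773/190) = 21864 + 2*(773/190)*(39533/190) = 21864 + 30559009/18050 = 425204209/18050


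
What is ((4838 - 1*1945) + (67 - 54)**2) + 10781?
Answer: 13843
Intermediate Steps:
((4838 - 1*1945) + (67 - 54)**2) + 10781 = ((4838 - 1945) + 13**2) + 10781 = (2893 + 169) + 10781 = 3062 + 10781 = 13843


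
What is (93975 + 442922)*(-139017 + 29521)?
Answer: -58788073912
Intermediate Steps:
(93975 + 442922)*(-139017 + 29521) = 536897*(-109496) = -58788073912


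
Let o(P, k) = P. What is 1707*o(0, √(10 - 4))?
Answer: 0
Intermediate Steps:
1707*o(0, √(10 - 4)) = 1707*0 = 0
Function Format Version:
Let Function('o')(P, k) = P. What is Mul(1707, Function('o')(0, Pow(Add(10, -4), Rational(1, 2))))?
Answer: 0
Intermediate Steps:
Mul(1707, Function('o')(0, Pow(Add(10, -4), Rational(1, 2)))) = Mul(1707, 0) = 0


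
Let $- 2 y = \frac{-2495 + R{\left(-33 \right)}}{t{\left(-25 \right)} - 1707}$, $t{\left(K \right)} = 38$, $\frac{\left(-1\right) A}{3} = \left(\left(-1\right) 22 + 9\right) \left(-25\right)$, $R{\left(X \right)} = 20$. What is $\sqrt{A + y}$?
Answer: $\frac{5 i \sqrt{434877978}}{3338} \approx 31.237 i$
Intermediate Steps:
$A = -975$ ($A = - 3 \left(\left(-1\right) 22 + 9\right) \left(-25\right) = - 3 \left(-22 + 9\right) \left(-25\right) = - 3 \left(\left(-13\right) \left(-25\right)\right) = \left(-3\right) 325 = -975$)
$y = - \frac{2475}{3338}$ ($y = - \frac{\left(-2495 + 20\right) \frac{1}{38 - 1707}}{2} = - \frac{\left(-2475\right) \frac{1}{-1669}}{2} = - \frac{\left(-2475\right) \left(- \frac{1}{1669}\right)}{2} = \left(- \frac{1}{2}\right) \frac{2475}{1669} = - \frac{2475}{3338} \approx -0.74146$)
$\sqrt{A + y} = \sqrt{-975 - \frac{2475}{3338}} = \sqrt{- \frac{3257025}{3338}} = \frac{5 i \sqrt{434877978}}{3338}$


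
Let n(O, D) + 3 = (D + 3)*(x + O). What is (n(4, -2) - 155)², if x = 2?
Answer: 23104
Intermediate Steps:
n(O, D) = -3 + (2 + O)*(3 + D) (n(O, D) = -3 + (D + 3)*(2 + O) = -3 + (3 + D)*(2 + O) = -3 + (2 + O)*(3 + D))
(n(4, -2) - 155)² = ((3 + 2*(-2) + 3*4 - 2*4) - 155)² = ((3 - 4 + 12 - 8) - 155)² = (3 - 155)² = (-152)² = 23104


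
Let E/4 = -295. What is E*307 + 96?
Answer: -362164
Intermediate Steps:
E = -1180 (E = 4*(-295) = -1180)
E*307 + 96 = -1180*307 + 96 = -362260 + 96 = -362164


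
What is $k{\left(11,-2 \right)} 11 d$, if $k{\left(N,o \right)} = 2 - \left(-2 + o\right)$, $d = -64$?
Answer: $-4224$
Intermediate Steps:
$k{\left(N,o \right)} = 4 - o$ ($k{\left(N,o \right)} = 2 - \left(-2 + o\right) = 4 - o$)
$k{\left(11,-2 \right)} 11 d = \left(4 - -2\right) 11 \left(-64\right) = \left(4 + 2\right) 11 \left(-64\right) = 6 \cdot 11 \left(-64\right) = 66 \left(-64\right) = -4224$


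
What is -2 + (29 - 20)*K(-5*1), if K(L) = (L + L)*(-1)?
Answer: 88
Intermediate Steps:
K(L) = -2*L (K(L) = (2*L)*(-1) = -2*L)
-2 + (29 - 20)*K(-5*1) = -2 + (29 - 20)*(-(-10)) = -2 + 9*(-2*(-5)) = -2 + 9*10 = -2 + 90 = 88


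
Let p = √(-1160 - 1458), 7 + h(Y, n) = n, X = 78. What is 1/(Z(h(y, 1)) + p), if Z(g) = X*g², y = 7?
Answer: 1404/3943741 - I*√2618/7887482 ≈ 0.00035601 - 6.487e-6*I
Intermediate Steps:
h(Y, n) = -7 + n
Z(g) = 78*g²
p = I*√2618 (p = √(-2618) = I*√2618 ≈ 51.166*I)
1/(Z(h(y, 1)) + p) = 1/(78*(-7 + 1)² + I*√2618) = 1/(78*(-6)² + I*√2618) = 1/(78*36 + I*√2618) = 1/(2808 + I*√2618)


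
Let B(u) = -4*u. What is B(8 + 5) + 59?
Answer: 7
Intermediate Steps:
B(8 + 5) + 59 = -4*(8 + 5) + 59 = -4*13 + 59 = -52 + 59 = 7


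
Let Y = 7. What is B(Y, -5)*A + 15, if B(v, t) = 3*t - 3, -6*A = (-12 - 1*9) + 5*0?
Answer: -48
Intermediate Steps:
A = 7/2 (A = -((-12 - 1*9) + 5*0)/6 = -((-12 - 9) + 0)/6 = -(-21 + 0)/6 = -⅙*(-21) = 7/2 ≈ 3.5000)
B(v, t) = -3 + 3*t
B(Y, -5)*A + 15 = (-3 + 3*(-5))*(7/2) + 15 = (-3 - 15)*(7/2) + 15 = -18*7/2 + 15 = -63 + 15 = -48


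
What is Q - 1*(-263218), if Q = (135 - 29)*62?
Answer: 269790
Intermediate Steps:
Q = 6572 (Q = 106*62 = 6572)
Q - 1*(-263218) = 6572 - 1*(-263218) = 6572 + 263218 = 269790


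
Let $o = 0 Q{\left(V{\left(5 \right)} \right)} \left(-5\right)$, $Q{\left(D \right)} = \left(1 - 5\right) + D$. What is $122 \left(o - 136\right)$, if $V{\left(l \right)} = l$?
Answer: $-16592$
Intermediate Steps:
$Q{\left(D \right)} = -4 + D$
$o = 0$ ($o = 0 \left(-4 + 5\right) \left(-5\right) = 0 \cdot 1 \left(-5\right) = 0 \left(-5\right) = 0$)
$122 \left(o - 136\right) = 122 \left(0 - 136\right) = 122 \left(-136\right) = -16592$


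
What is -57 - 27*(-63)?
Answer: 1644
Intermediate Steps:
-57 - 27*(-63) = -57 + 1701 = 1644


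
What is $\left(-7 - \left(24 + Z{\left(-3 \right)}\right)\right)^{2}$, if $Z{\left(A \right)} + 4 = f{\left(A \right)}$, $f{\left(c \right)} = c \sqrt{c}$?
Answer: $702 - 162 i \sqrt{3} \approx 702.0 - 280.59 i$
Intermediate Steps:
$f{\left(c \right)} = c^{\frac{3}{2}}$
$Z{\left(A \right)} = -4 + A^{\frac{3}{2}}$
$\left(-7 - \left(24 + Z{\left(-3 \right)}\right)\right)^{2} = \left(-7 - \left(20 + \left(-3\right)^{\frac{3}{2}}\right)\right)^{2} = \left(-7 - \left(20 - 3 i \sqrt{3}\right)\right)^{2} = \left(-27 + 3 i \sqrt{3}\right)^{2}$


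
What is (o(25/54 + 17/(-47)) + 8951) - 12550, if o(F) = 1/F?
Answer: -922405/257 ≈ -3589.1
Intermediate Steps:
(o(25/54 + 17/(-47)) + 8951) - 12550 = (1/(25/54 + 17/(-47)) + 8951) - 12550 = (1/(25*(1/54) + 17*(-1/47)) + 8951) - 12550 = (1/(25/54 - 17/47) + 8951) - 12550 = (1/(257/2538) + 8951) - 12550 = (2538/257 + 8951) - 12550 = 2302945/257 - 12550 = -922405/257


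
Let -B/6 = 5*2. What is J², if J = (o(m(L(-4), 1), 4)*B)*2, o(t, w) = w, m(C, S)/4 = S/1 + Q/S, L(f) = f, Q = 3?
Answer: 230400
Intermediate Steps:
m(C, S) = 4*S + 12/S (m(C, S) = 4*(S/1 + 3/S) = 4*(S*1 + 3/S) = 4*(S + 3/S) = 4*S + 12/S)
B = -60 (B = -30*2 = -6*10 = -60)
J = -480 (J = (4*(-60))*2 = -240*2 = -480)
J² = (-480)² = 230400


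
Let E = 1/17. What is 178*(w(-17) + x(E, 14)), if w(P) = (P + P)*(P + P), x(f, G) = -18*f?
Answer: 3494852/17 ≈ 2.0558e+5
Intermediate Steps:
E = 1/17 ≈ 0.058824
w(P) = 4*P² (w(P) = (2*P)*(2*P) = 4*P²)
178*(w(-17) + x(E, 14)) = 178*(4*(-17)² - 18*1/17) = 178*(4*289 - 18/17) = 178*(1156 - 18/17) = 178*(19634/17) = 3494852/17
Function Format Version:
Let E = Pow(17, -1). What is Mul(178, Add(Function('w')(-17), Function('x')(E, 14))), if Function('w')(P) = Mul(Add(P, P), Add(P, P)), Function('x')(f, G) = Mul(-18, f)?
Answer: Rational(3494852, 17) ≈ 2.0558e+5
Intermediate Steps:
E = Rational(1, 17) ≈ 0.058824
Function('w')(P) = Mul(4, Pow(P, 2)) (Function('w')(P) = Mul(Mul(2, P), Mul(2, P)) = Mul(4, Pow(P, 2)))
Mul(178, Add(Function('w')(-17), Function('x')(E, 14))) = Mul(178, Add(Mul(4, Pow(-17, 2)), Mul(-18, Rational(1, 17)))) = Mul(178, Add(Mul(4, 289), Rational(-18, 17))) = Mul(178, Add(1156, Rational(-18, 17))) = Mul(178, Rational(19634, 17)) = Rational(3494852, 17)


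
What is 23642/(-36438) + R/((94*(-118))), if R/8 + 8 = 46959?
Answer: -1743580171/50521287 ≈ -34.512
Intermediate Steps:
R = 375608 (R = -64 + 8*46959 = -64 + 375672 = 375608)
23642/(-36438) + R/((94*(-118))) = 23642/(-36438) + 375608/((94*(-118))) = 23642*(-1/36438) + 375608/(-11092) = -11821/18219 + 375608*(-1/11092) = -11821/18219 - 93902/2773 = -1743580171/50521287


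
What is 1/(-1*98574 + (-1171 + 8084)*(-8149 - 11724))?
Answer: -1/137480623 ≈ -7.2738e-9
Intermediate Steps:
1/(-1*98574 + (-1171 + 8084)*(-8149 - 11724)) = 1/(-98574 + 6913*(-19873)) = 1/(-98574 - 137382049) = 1/(-137480623) = -1/137480623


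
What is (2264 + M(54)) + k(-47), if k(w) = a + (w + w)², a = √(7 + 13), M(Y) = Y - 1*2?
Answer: 11152 + 2*√5 ≈ 11156.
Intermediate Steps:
M(Y) = -2 + Y (M(Y) = Y - 2 = -2 + Y)
a = 2*√5 (a = √20 = 2*√5 ≈ 4.4721)
k(w) = 2*√5 + 4*w² (k(w) = 2*√5 + (w + w)² = 2*√5 + (2*w)² = 2*√5 + 4*w²)
(2264 + M(54)) + k(-47) = (2264 + (-2 + 54)) + (2*√5 + 4*(-47)²) = (2264 + 52) + (2*√5 + 4*2209) = 2316 + (2*√5 + 8836) = 2316 + (8836 + 2*√5) = 11152 + 2*√5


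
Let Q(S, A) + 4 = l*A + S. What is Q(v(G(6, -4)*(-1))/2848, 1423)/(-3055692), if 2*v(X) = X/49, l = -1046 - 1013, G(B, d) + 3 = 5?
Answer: 136293972491/142142643328 ≈ 0.95885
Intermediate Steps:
G(B, d) = 2 (G(B, d) = -3 + 5 = 2)
l = -2059
v(X) = X/98 (v(X) = (X/49)/2 = X/98)
Q(S, A) = -4 + S - 2059*A (Q(S, A) = -4 + (-2059*A + S) = -4 + (S - 2059*A) = -4 + S - 2059*A)
Q(v(G(6, -4)*(-1))/2848, 1423)/(-3055692) = (-4 + ((2*(-1))/98)/2848 - 2059*1423)/(-3055692) = (-4 + ((1/98)*(-2))*(1/2848) - 2929957)*(-1/3055692) = (-4 - 1/49*1/2848 - 2929957)*(-1/3055692) = (-4 - 1/139552 - 2929957)*(-1/3055692) = -408881917473/139552*(-1/3055692) = 136293972491/142142643328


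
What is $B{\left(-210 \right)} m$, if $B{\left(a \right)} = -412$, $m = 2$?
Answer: $-824$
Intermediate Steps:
$B{\left(-210 \right)} m = \left(-412\right) 2 = -824$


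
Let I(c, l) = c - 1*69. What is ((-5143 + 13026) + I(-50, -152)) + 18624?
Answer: 26388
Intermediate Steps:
I(c, l) = -69 + c (I(c, l) = c - 69 = -69 + c)
((-5143 + 13026) + I(-50, -152)) + 18624 = ((-5143 + 13026) + (-69 - 50)) + 18624 = (7883 - 119) + 18624 = 7764 + 18624 = 26388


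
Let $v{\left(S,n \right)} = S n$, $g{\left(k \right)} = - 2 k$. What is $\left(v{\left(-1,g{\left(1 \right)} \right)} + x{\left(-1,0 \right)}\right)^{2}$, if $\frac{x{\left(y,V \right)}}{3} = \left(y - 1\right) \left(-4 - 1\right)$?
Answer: $1024$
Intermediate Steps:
$x{\left(y,V \right)} = 15 - 15 y$ ($x{\left(y,V \right)} = 3 \left(y - 1\right) \left(-4 - 1\right) = 3 \left(-1 + y\right) \left(-5\right) = 3 \left(5 - 5 y\right) = 15 - 15 y$)
$\left(v{\left(-1,g{\left(1 \right)} \right)} + x{\left(-1,0 \right)}\right)^{2} = \left(- \left(-2\right) 1 + \left(15 - -15\right)\right)^{2} = \left(\left(-1\right) \left(-2\right) + \left(15 + 15\right)\right)^{2} = \left(2 + 30\right)^{2} = 32^{2} = 1024$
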